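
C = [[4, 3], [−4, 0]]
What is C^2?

[[4, 12], [−16, −12]]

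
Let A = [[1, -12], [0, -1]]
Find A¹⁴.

[[1, 0], [0, 1]]

A² = I (check: tr A = 0 and det A = -1), so A¹⁴ = I since 14 is even.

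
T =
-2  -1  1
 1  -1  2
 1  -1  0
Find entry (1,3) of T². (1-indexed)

-4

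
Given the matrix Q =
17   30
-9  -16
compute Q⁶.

[[379, 630], [-189, -314]]

tr Q = 1 and det Q = -2, so the characteristic polynomial is λ² − (1)λ + (-2) with roots 2 and -1.
Eigenvectors give P = [[-2, -5], [1, 3]] with P⁻¹ = [[-3, -5], [1, 2]], and Q = P·diag(2, -1)·P⁻¹.
Then Q⁶ = P·diag(64, 1)·P⁻¹ = [[-128, -5], [64, 3]] · [[-3, -5], [1, 2]] = [[379, 630], [-189, -314]].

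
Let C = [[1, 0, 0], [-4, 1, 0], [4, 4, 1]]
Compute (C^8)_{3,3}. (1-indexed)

1

C = I + N where N = [[0, 0, 0], [-4, 0, 0], [4, 4, 0]] is strictly lower-triangular, so N^3 = 0.
(I + N)^8 = I + 8·N + 28·N^2 = [[1, 0, 0], [-32, 1, 0], [-416, 32, 1]].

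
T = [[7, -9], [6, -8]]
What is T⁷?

tr T = -1 and det T = -2, so the characteristic polynomial is λ² − (-1)λ + (-2) with roots -2 and 1.
Eigenvectors give P = [[-1, -3], [-1, -2]] with P⁻¹ = [[2, -3], [-1, 1]], and T = P·diag(-2, 1)·P⁻¹.
Then T⁷ = P·diag(-128, 1)·P⁻¹ = [[128, -3], [128, -2]] · [[2, -3], [-1, 1]] = [[259, -387], [258, -386]].

[[259, -387], [258, -386]]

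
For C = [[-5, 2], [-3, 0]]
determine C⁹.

tr C = -5 and det C = 6, so the characteristic polynomial is λ² − (-5)λ + (6) with roots -2 and -3.
Eigenvectors give P = [[-2, 1], [-3, 1]] with P⁻¹ = [[1, -1], [3, -2]], and C = P·diag(-2, -3)·P⁻¹.
Then C⁹ = P·diag(-512, -19683)·P⁻¹ = [[1024, -19683], [1536, -19683]] · [[1, -1], [3, -2]] = [[-58025, 38342], [-57513, 37830]].

[[-58025, 38342], [-57513, 37830]]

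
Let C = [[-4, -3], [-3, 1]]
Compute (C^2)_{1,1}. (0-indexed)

10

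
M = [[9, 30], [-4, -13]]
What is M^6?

tr M = -4 and det M = 3, so the characteristic polynomial is λ² − (-4)λ + (3) with roots -1 and -3.
Eigenvectors give P = [[-3, -5], [1, 2]] with P⁻¹ = [[-2, -5], [1, 3]], and M = P·diag(-1, -3)·P⁻¹.
Then M^6 = P·diag(1, 729)·P⁻¹ = [[-3, -3645], [1, 1458]] · [[-2, -5], [1, 3]] = [[-3639, -10920], [1456, 4369]].

[[-3639, -10920], [1456, 4369]]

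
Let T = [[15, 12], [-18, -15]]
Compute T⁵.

tr T = 0 and det T = -9, so the characteristic polynomial is λ² − (0)λ + (-9) with roots -3 and 3.
Eigenvectors give P = [[-2, -1], [3, 1]] with P⁻¹ = [[1, 1], [-3, -2]], and T = P·diag(-3, 3)·P⁻¹.
Then T⁵ = P·diag(-243, 243)·P⁻¹ = [[486, -243], [-729, 243]] · [[1, 1], [-3, -2]] = [[1215, 972], [-1458, -1215]].

[[1215, 972], [-1458, -1215]]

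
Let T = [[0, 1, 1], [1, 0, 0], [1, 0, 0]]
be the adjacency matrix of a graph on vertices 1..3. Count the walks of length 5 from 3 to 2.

The number of length-5 walks from vertex 3 to vertex 2 is entry (3,2) of T⁵, where T is the adjacency matrix.
T² = [[2, 0, 0], [0, 1, 1], [0, 1, 1]]
T³ = [[0, 2, 2], [2, 0, 0], [2, 0, 0]]
T⁴ = [[4, 0, 0], [0, 2, 2], [0, 2, 2]]
T⁵ = [[0, 4, 4], [4, 0, 0], [4, 0, 0]]

0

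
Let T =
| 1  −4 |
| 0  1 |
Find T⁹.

T = I + N where N = [[0, −4], [0, 0]] is strictly upper-triangular, so N² = 0.
(I + N)⁹ = I + 9·N = [[1, −36], [0, 1]].

[[1, −36], [0, 1]]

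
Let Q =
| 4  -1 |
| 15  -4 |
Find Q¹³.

Q² = I (check: tr Q = 0 and det Q = -1), so Q¹³ = Q since 13 is odd.

[[4, -1], [15, -4]]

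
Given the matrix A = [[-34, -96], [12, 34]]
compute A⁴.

tr A = 0 and det A = -4, so the characteristic polynomial is λ² − (0)λ + (-4) with roots 2 and -2.
Eigenvectors give P = [[8, -3], [-3, 1]] with P⁻¹ = [[-1, -3], [-3, -8]], and A = P·diag(2, -2)·P⁻¹.
Then A⁴ = P·diag(16, 16)·P⁻¹ = [[128, -48], [-48, 16]] · [[-1, -3], [-3, -8]] = [[16, 0], [0, 16]].

[[16, 0], [0, 16]]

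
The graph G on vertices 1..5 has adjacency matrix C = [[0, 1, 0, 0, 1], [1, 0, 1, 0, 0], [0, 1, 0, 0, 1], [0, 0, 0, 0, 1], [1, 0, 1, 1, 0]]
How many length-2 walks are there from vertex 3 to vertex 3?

The number of length-2 walks from vertex 3 to vertex 3 is entry (3,3) of C², where C is the adjacency matrix.
C² = [[2, 0, 2, 1, 0], [0, 2, 0, 0, 2], [2, 0, 2, 1, 0], [1, 0, 1, 1, 0], [0, 2, 0, 0, 3]]

2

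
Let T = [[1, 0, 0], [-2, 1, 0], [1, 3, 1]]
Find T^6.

T = I + N where N = [[0, 0, 0], [-2, 0, 0], [1, 3, 0]] is strictly lower-triangular, so N^3 = 0.
(I + N)^6 = I + 6·N + 15·N^2 = [[1, 0, 0], [-12, 1, 0], [-84, 18, 1]].

[[1, 0, 0], [-12, 1, 0], [-84, 18, 1]]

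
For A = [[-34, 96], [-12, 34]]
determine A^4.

[[16, 0], [0, 16]]

tr A = 0 and det A = -4, so the characteristic polynomial is λ² − (0)λ + (-4) with roots -2 and 2.
Eigenvectors give P = [[3, -8], [1, -3]] with P⁻¹ = [[3, -8], [1, -3]], and A = P·diag(-2, 2)·P⁻¹.
Then A^4 = P·diag(16, 16)·P⁻¹ = [[48, -128], [16, -48]] · [[3, -8], [1, -3]] = [[16, 0], [0, 16]].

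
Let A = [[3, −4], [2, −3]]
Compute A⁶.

[[1, 0], [0, 1]]

A² = I (check: tr A = 0 and det A = −1), so A⁶ = I since 6 is even.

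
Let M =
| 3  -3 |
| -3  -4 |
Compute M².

[[18, 3], [3, 25]]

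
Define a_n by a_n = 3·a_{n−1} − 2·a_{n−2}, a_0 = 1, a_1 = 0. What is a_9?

−510

With companion matrix B = [[3, −2], [1, 0]], [a_n, a_{n−1}]ᵀ = B·[a_{n−1}, a_{n−2}]ᵀ, so [a_9, a_8]ᵀ = B^8·[a_1, a_0]ᵀ.
B^8 = [[511, −510], [255, −254]], giving [a_9, a_8]ᵀ = [[−510], [−254]].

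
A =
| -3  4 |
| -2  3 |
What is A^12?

[[1, 0], [0, 1]]

A² = I (check: tr A = 0 and det A = -1), so A^12 = I since 12 is even.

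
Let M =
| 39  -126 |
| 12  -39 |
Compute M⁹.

[[255879, -826686], [78732, -255879]]

tr M = 0 and det M = -9, so the characteristic polynomial is λ² − (0)λ + (-9) with roots -3 and 3.
Eigenvectors give P = [[3, 7], [1, 2]] with P⁻¹ = [[-2, 7], [1, -3]], and M = P·diag(-3, 3)·P⁻¹.
Then M⁹ = P·diag(-19683, 19683)·P⁻¹ = [[-59049, 137781], [-19683, 39366]] · [[-2, 7], [1, -3]] = [[255879, -826686], [78732, -255879]].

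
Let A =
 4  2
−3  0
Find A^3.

[[16, 20], [−30, −24]]

A^2 = [[10, 8], [−12, −6]]
A^3 = [[16, 20], [−30, −24]]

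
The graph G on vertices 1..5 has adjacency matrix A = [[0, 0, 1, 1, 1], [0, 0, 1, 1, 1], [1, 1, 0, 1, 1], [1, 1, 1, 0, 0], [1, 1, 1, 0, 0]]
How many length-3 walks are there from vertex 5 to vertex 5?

4

The number of length-3 walks from vertex 5 to vertex 5 is entry (5,5) of A³, where A is the adjacency matrix.
A² = [[3, 3, 2, 1, 1], [3, 3, 2, 1, 1], [2, 2, 4, 2, 2], [1, 1, 2, 3, 3], [1, 1, 2, 3, 3]]
A³ = [[4, 4, 8, 8, 8], [4, 4, 8, 8, 8], [8, 8, 8, 8, 8], [8, 8, 8, 4, 4], [8, 8, 8, 4, 4]]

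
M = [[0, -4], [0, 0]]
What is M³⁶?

[[0, 0], [0, 0]]

M is strictly triangular, hence nilpotent: M² = 0, so M³⁶ = 0.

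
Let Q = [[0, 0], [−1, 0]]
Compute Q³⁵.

[[0, 0], [0, 0]]

Q is strictly triangular, hence nilpotent: Q² = 0, so Q³⁵ = 0.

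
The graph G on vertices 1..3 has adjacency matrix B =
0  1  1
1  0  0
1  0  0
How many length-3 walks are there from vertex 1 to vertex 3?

The number of length-3 walks from vertex 1 to vertex 3 is entry (1,3) of B³, where B is the adjacency matrix.
B² = [[2, 0, 0], [0, 1, 1], [0, 1, 1]]
B³ = [[0, 2, 2], [2, 0, 0], [2, 0, 0]]

2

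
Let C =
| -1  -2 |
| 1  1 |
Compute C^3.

C^2 = [[-1, 0], [0, -1]]
C^3 = [[1, 2], [-1, -1]]

[[1, 2], [-1, -1]]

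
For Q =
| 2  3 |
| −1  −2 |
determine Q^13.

[[2, 3], [−1, −2]]

Q² = I (check: tr Q = 0 and det Q = −1), so Q^13 = Q since 13 is odd.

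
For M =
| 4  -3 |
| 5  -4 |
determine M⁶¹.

M² = I (check: tr M = 0 and det M = -1), so M⁶¹ = M since 61 is odd.

[[4, -3], [5, -4]]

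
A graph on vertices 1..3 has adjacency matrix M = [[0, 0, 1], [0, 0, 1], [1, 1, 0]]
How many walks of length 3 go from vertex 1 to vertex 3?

2

The number of length-3 walks from vertex 1 to vertex 3 is entry (1,3) of M³, where M is the adjacency matrix.
M² = [[1, 1, 0], [1, 1, 0], [0, 0, 2]]
M³ = [[0, 0, 2], [0, 0, 2], [2, 2, 0]]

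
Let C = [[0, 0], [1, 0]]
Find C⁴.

C is strictly triangular, hence nilpotent: C² = 0, so C⁴ = 0.

[[0, 0], [0, 0]]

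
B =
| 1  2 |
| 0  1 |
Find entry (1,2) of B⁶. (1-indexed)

B = I + N where N = [[0, 2], [0, 0]] is strictly upper-triangular, so N² = 0.
(I + N)⁶ = I + 6·N = [[1, 12], [0, 1]].

12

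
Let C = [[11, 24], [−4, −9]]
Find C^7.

tr C = 2 and det C = −3, so the characteristic polynomial is λ² − (2)λ + (−3) with roots −1 and 3.
Eigenvectors give P = [[2, −3], [−1, 1]] with P⁻¹ = [[−1, −3], [−1, −2]], and C = P·diag(−1, 3)·P⁻¹.
Then C^7 = P·diag(−1, 2187)·P⁻¹ = [[−2, −6561], [1, 2187]] · [[−1, −3], [−1, −2]] = [[6563, 13128], [−2188, −4377]].

[[6563, 13128], [−2188, −4377]]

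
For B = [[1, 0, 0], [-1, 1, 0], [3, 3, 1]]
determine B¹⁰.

[[1, 0, 0], [-10, 1, 0], [-105, 30, 1]]

B = I + N where N = [[0, 0, 0], [-1, 0, 0], [3, 3, 0]] is strictly lower-triangular, so N³ = 0.
(I + N)¹⁰ = I + 10·N + 45·N² = [[1, 0, 0], [-10, 1, 0], [-105, 30, 1]].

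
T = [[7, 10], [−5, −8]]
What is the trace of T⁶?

tr T = −1 and det T = −6, so the characteristic polynomial is λ² − (−1)λ + (−6) with roots −3 and 2.
Eigenvectors give P = [[−1, 2], [1, −1]] with P⁻¹ = [[1, 2], [1, 1]], and T = P·diag(−3, 2)·P⁻¹.
Then T⁶ = P·diag(729, 64)·P⁻¹ = [[−729, 128], [729, −64]] · [[1, 2], [1, 1]] = [[−601, −1330], [665, 1394]].

793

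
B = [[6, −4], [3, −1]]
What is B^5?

[[876, −844], [633, −601]]

tr B = 5 and det B = 6, so the characteristic polynomial is λ² − (5)λ + (6) with roots 3 and 2.
Eigenvectors give P = [[4, 1], [3, 1]] with P⁻¹ = [[1, −1], [−3, 4]], and B = P·diag(3, 2)·P⁻¹.
Then B^5 = P·diag(243, 32)·P⁻¹ = [[972, 32], [729, 32]] · [[1, −1], [−3, 4]] = [[876, −844], [633, −601]].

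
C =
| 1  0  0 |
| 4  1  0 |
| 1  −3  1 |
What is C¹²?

[[1, 0, 0], [48, 1, 0], [−780, −36, 1]]

C = I + N where N = [[0, 0, 0], [4, 0, 0], [1, −3, 0]] is strictly lower-triangular, so N³ = 0.
(I + N)¹² = I + 12·N + 66·N² = [[1, 0, 0], [48, 1, 0], [−780, −36, 1]].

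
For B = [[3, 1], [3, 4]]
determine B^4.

[[291, 217], [651, 508]]

B^2 = [[12, 7], [21, 19]]
B^3 = [[57, 40], [120, 97]]
B^4 = [[291, 217], [651, 508]]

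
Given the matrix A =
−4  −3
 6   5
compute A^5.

tr A = 1 and det A = −2, so the characteristic polynomial is λ² − (1)λ + (−2) with roots 2 and −1.
Eigenvectors give P = [[−1, −1], [2, 1]] with P⁻¹ = [[1, 1], [−2, −1]], and A = P·diag(2, −1)·P⁻¹.
Then A^5 = P·diag(32, −1)·P⁻¹ = [[−32, 1], [64, −1]] · [[1, 1], [−2, −1]] = [[−34, −33], [66, 65]].

[[−34, −33], [66, 65]]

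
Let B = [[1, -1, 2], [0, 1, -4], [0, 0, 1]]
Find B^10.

[[1, -10, 200], [0, 1, -40], [0, 0, 1]]

B = I + N where N = [[0, -1, 2], [0, 0, -4], [0, 0, 0]] is strictly upper-triangular, so N^3 = 0.
(I + N)^10 = I + 10·N + 45·N^2 = [[1, -10, 200], [0, 1, -40], [0, 0, 1]].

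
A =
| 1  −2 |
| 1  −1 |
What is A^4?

[[1, 0], [0, 1]]

A^2 = [[−1, 0], [0, −1]]
A^3 = [[−1, 2], [−1, 1]]
A^4 = [[1, 0], [0, 1]]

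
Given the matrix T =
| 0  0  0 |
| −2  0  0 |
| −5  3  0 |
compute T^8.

[[0, 0, 0], [0, 0, 0], [0, 0, 0]]

T is strictly triangular, hence nilpotent: T^3 = 0, so T^8 = 0.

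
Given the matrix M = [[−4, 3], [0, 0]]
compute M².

[[16, −12], [0, 0]]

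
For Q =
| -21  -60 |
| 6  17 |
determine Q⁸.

[[65601, 196800], [-19680, -59039]]

tr Q = -4 and det Q = 3, so the characteristic polynomial is λ² − (-4)λ + (3) with roots -1 and -3.
Eigenvectors give P = [[3, 10], [-1, -3]] with P⁻¹ = [[-3, -10], [1, 3]], and Q = P·diag(-1, -3)·P⁻¹.
Then Q⁸ = P·diag(1, 6561)·P⁻¹ = [[3, 65610], [-1, -19683]] · [[-3, -10], [1, 3]] = [[65601, 196800], [-19680, -59039]].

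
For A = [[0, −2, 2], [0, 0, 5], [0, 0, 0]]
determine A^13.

A is strictly triangular, hence nilpotent: A^3 = 0, so A^13 = 0.

[[0, 0, 0], [0, 0, 0], [0, 0, 0]]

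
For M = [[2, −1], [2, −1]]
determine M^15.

[[2, −1], [2, −1]]

M² = M (a projection; rank 1, trace 1), so M^15 = M.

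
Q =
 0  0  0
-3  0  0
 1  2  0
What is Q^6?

[[0, 0, 0], [0, 0, 0], [0, 0, 0]]

Q is strictly triangular, hence nilpotent: Q^3 = 0, so Q^6 = 0.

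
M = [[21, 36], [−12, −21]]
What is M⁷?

tr M = 0 and det M = −9, so the characteristic polynomial is λ² − (0)λ + (−9) with roots −3 and 3.
Eigenvectors give P = [[−3, −2], [2, 1]] with P⁻¹ = [[1, 2], [−2, −3]], and M = P·diag(−3, 3)·P⁻¹.
Then M⁷ = P·diag(−2187, 2187)·P⁻¹ = [[6561, −4374], [−4374, 2187]] · [[1, 2], [−2, −3]] = [[15309, 26244], [−8748, −15309]].

[[15309, 26244], [−8748, −15309]]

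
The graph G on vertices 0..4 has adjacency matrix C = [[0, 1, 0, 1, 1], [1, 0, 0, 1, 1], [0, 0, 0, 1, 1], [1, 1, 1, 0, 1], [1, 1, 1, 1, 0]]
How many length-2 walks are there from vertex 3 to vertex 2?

1

The number of length-2 walks from vertex 3 to vertex 2 is entry (3,2) of C^2, where C is the adjacency matrix.
C^2 = [[3, 2, 2, 2, 2], [2, 3, 2, 2, 2], [2, 2, 2, 1, 1], [2, 2, 1, 4, 3], [2, 2, 1, 3, 4]]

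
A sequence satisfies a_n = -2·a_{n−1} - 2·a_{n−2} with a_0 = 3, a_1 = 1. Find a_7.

-56

With companion matrix Q = [[-2, -2], [1, 0]], [a_n, a_{n−1}]ᵀ = Q·[a_{n−1}, a_{n−2}]ᵀ, so [a_7, a_6]ᵀ = Q^6·[a_1, a_0]ᵀ.
Q^6 = [[-8, -16], [8, 8]], giving [a_7, a_6]ᵀ = [[-56], [32]].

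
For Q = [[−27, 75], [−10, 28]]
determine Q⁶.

[[−3261, 9975], [−1330, 4054]]

tr Q = 1 and det Q = −6, so the characteristic polynomial is λ² − (1)λ + (−6) with roots 3 and −2.
Eigenvectors give P = [[−5, 3], [−2, 1]] with P⁻¹ = [[1, −3], [2, −5]], and Q = P·diag(3, −2)·P⁻¹.
Then Q⁶ = P·diag(729, 64)·P⁻¹ = [[−3645, 192], [−1458, 64]] · [[1, −3], [2, −5]] = [[−3261, 9975], [−1330, 4054]].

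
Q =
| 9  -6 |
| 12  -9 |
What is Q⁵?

[[729, -486], [972, -729]]

tr Q = 0 and det Q = -9, so the characteristic polynomial is λ² − (0)λ + (-9) with roots 3 and -3.
Eigenvectors give P = [[1, 1], [1, 2]] with P⁻¹ = [[2, -1], [-1, 1]], and Q = P·diag(3, -3)·P⁻¹.
Then Q⁵ = P·diag(243, -243)·P⁻¹ = [[243, -243], [243, -486]] · [[2, -1], [-1, 1]] = [[729, -486], [972, -729]].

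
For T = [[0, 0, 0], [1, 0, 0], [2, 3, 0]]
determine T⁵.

T is strictly triangular, hence nilpotent: T³ = 0, so T⁵ = 0.

[[0, 0, 0], [0, 0, 0], [0, 0, 0]]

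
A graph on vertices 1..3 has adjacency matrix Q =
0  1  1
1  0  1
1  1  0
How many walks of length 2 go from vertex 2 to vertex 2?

2

The number of length-2 walks from vertex 2 to vertex 2 is entry (2,2) of Q², where Q is the adjacency matrix.
Q² = [[2, 1, 1], [1, 2, 1], [1, 1, 2]]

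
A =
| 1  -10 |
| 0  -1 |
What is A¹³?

A² = I (check: tr A = 0 and det A = -1), so A¹³ = A since 13 is odd.

[[1, -10], [0, -1]]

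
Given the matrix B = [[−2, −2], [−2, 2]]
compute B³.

[[−16, −16], [−16, 16]]

B² = [[8, 0], [0, 8]]
B³ = [[−16, −16], [−16, 16]]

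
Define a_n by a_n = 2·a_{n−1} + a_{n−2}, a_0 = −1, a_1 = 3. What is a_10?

With companion matrix M = [[2, 1], [1, 0]], [a_n, a_{n−1}]ᵀ = M·[a_{n−1}, a_{n−2}]ᵀ, so [a_10, a_9]ᵀ = M^9·[a_1, a_0]ᵀ.
M^9 = [[2378, 985], [985, 408]], giving [a_10, a_9]ᵀ = [[6149], [2547]].

6149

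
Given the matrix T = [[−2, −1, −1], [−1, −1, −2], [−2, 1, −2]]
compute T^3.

T^2 = [[7, 2, 6], [7, 0, 7], [7, −1, 4]]
T^3 = [[−28, −3, −23], [−28, 0, −21], [−21, −2, −13]]

[[−28, −3, −23], [−28, 0, −21], [−21, −2, −13]]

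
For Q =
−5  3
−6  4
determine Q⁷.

[[−257, 129], [−258, 130]]

tr Q = −1 and det Q = −2, so the characteristic polynomial is λ² − (−1)λ + (−2) with roots −2 and 1.
Eigenvectors give P = [[1, −1], [1, −2]] with P⁻¹ = [[2, −1], [1, −1]], and Q = P·diag(−2, 1)·P⁻¹.
Then Q⁷ = P·diag(−128, 1)·P⁻¹ = [[−128, −1], [−128, −2]] · [[2, −1], [1, −1]] = [[−257, 129], [−258, 130]].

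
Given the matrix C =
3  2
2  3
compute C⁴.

C² = [[13, 12], [12, 13]]
C³ = [[63, 62], [62, 63]]
C⁴ = [[313, 312], [312, 313]]

[[313, 312], [312, 313]]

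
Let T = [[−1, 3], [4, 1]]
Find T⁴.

[[169, 0], [0, 169]]

T² = [[13, 0], [0, 13]]
T³ = [[−13, 39], [52, 13]]
T⁴ = [[169, 0], [0, 169]]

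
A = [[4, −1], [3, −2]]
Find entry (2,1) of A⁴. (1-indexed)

84

A² = [[13, −2], [6, 1]]
A³ = [[46, −9], [27, −8]]
A⁴ = [[157, −28], [84, −11]]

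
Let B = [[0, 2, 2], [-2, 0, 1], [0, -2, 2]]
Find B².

[[-4, -4, 6], [0, -6, -2], [4, -4, 2]]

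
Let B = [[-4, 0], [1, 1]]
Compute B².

[[16, 0], [-3, 1]]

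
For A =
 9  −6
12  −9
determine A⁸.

tr A = 0 and det A = −9, so the characteristic polynomial is λ² − (0)λ + (−9) with roots 3 and −3.
Eigenvectors give P = [[1, −1], [1, −2]] with P⁻¹ = [[2, −1], [1, −1]], and A = P·diag(3, −3)·P⁻¹.
Then A⁸ = P·diag(6561, 6561)·P⁻¹ = [[6561, −6561], [6561, −13122]] · [[2, −1], [1, −1]] = [[6561, 0], [0, 6561]].

[[6561, 0], [0, 6561]]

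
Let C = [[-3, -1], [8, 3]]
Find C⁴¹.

C² = I (check: tr C = 0 and det C = -1), so C⁴¹ = C since 41 is odd.

[[-3, -1], [8, 3]]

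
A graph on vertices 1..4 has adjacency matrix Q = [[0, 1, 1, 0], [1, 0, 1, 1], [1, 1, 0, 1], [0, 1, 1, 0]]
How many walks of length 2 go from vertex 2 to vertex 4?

The number of length-2 walks from vertex 2 to vertex 4 is entry (2,4) of Q^2, where Q is the adjacency matrix.
Q^2 = [[2, 1, 1, 2], [1, 3, 2, 1], [1, 2, 3, 1], [2, 1, 1, 2]]

1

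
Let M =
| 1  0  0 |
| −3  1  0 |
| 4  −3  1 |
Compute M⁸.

[[1, 0, 0], [−24, 1, 0], [284, −24, 1]]

M = I + N where N = [[0, 0, 0], [−3, 0, 0], [4, −3, 0]] is strictly lower-triangular, so N³ = 0.
(I + N)⁸ = I + 8·N + 28·N² = [[1, 0, 0], [−24, 1, 0], [284, −24, 1]].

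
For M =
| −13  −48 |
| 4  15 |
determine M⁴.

tr M = 2 and det M = −3, so the characteristic polynomial is λ² − (2)λ + (−3) with roots −1 and 3.
Eigenvectors give P = [[4, −3], [−1, 1]] with P⁻¹ = [[1, 3], [1, 4]], and M = P·diag(−1, 3)·P⁻¹.
Then M⁴ = P·diag(1, 81)·P⁻¹ = [[4, −243], [−1, 81]] · [[1, 3], [1, 4]] = [[−239, −960], [80, 321]].

[[−239, −960], [80, 321]]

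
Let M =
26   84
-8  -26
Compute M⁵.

[[416, 1344], [-128, -416]]

tr M = 0 and det M = -4, so the characteristic polynomial is λ² − (0)λ + (-4) with roots 2 and -2.
Eigenvectors give P = [[7, 3], [-2, -1]] with P⁻¹ = [[1, 3], [-2, -7]], and M = P·diag(2, -2)·P⁻¹.
Then M⁵ = P·diag(32, -32)·P⁻¹ = [[224, -96], [-64, 32]] · [[1, 3], [-2, -7]] = [[416, 1344], [-128, -416]].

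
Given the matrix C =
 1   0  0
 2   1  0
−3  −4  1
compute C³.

[[1, 0, 0], [6, 1, 0], [−33, −12, 1]]

C = I + N where N = [[0, 0, 0], [2, 0, 0], [−3, −4, 0]] is strictly lower-triangular, so N³ = 0.
(I + N)³ = I + 3·N + 3·N² = [[1, 0, 0], [6, 1, 0], [−33, −12, 1]].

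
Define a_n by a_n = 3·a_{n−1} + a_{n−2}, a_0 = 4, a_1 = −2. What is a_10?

With companion matrix M = [[3, 1], [1, 0]], [a_n, a_{n−1}]ᵀ = M·[a_{n−1}, a_{n−2}]ᵀ, so [a_10, a_9]ᵀ = M⁹·[a_1, a_0]ᵀ.
M⁹ = [[42837, 12970], [12970, 3927]], giving [a_10, a_9]ᵀ = [[−33794], [−10232]].

−33794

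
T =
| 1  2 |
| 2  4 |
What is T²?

[[5, 10], [10, 20]]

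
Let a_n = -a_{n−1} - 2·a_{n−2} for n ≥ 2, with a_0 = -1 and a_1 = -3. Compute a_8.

With companion matrix C = [[-1, -2], [1, 0]], [a_n, a_{n−1}]ᵀ = C·[a_{n−1}, a_{n−2}]ᵀ, so [a_8, a_7]ᵀ = C⁷·[a_1, a_0]ᵀ.
C⁷ = [[3, -14], [7, 10]], giving [a_8, a_7]ᵀ = [[5], [-31]].

5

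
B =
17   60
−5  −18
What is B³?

[[113, 420], [−35, −132]]

tr B = −1 and det B = −6, so the characteristic polynomial is λ² − (−1)λ + (−6) with roots −3 and 2.
Eigenvectors give P = [[−3, −4], [1, 1]] with P⁻¹ = [[1, 4], [−1, −3]], and B = P·diag(−3, 2)·P⁻¹.
Then B³ = P·diag(−27, 8)·P⁻¹ = [[81, −32], [−27, 8]] · [[1, 4], [−1, −3]] = [[113, 420], [−35, −132]].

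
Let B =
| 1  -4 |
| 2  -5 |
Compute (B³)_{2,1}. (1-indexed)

tr B = -4 and det B = 3, so the characteristic polynomial is λ² − (-4)λ + (3) with roots -1 and -3.
Eigenvectors give P = [[-2, -1], [-1, -1]] with P⁻¹ = [[-1, 1], [1, -2]], and B = P·diag(-1, -3)·P⁻¹.
Then B³ = P·diag(-1, -27)·P⁻¹ = [[2, 27], [1, 27]] · [[-1, 1], [1, -2]] = [[25, -52], [26, -53]].

26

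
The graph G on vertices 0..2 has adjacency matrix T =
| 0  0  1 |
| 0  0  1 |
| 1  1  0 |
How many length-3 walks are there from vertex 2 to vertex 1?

2

The number of length-3 walks from vertex 2 to vertex 1 is entry (2,1) of T³, where T is the adjacency matrix.
T² = [[1, 1, 0], [1, 1, 0], [0, 0, 2]]
T³ = [[0, 0, 2], [0, 0, 2], [2, 2, 0]]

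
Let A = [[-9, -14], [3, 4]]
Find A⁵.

[[-1509, -2954], [633, 1234]]

tr A = -5 and det A = 6, so the characteristic polynomial is λ² − (-5)λ + (6) with roots -2 and -3.
Eigenvectors give P = [[2, 7], [-1, -3]] with P⁻¹ = [[-3, -7], [1, 2]], and A = P·diag(-2, -3)·P⁻¹.
Then A⁵ = P·diag(-32, -243)·P⁻¹ = [[-64, -1701], [32, 729]] · [[-3, -7], [1, 2]] = [[-1509, -2954], [633, 1234]].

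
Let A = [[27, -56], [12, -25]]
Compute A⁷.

[[15315, -30632], [6564, -13129]]

tr A = 2 and det A = -3, so the characteristic polynomial is λ² − (2)λ + (-3) with roots 3 and -1.
Eigenvectors give P = [[7, -2], [3, -1]] with P⁻¹ = [[1, -2], [3, -7]], and A = P·diag(3, -1)·P⁻¹.
Then A⁷ = P·diag(2187, -1)·P⁻¹ = [[15309, 2], [6561, 1]] · [[1, -2], [3, -7]] = [[15315, -30632], [6564, -13129]].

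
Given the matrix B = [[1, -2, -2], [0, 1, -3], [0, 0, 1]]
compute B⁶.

[[1, -12, 78], [0, 1, -18], [0, 0, 1]]

B = I + N where N = [[0, -2, -2], [0, 0, -3], [0, 0, 0]] is strictly upper-triangular, so N³ = 0.
(I + N)⁶ = I + 6·N + 15·N² = [[1, -12, 78], [0, 1, -18], [0, 0, 1]].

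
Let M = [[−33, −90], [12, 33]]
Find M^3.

tr M = 0 and det M = −9, so the characteristic polynomial is λ² − (0)λ + (−9) with roots −3 and 3.
Eigenvectors give P = [[−3, −5], [1, 2]] with P⁻¹ = [[−2, −5], [1, 3]], and M = P·diag(−3, 3)·P⁻¹.
Then M^3 = P·diag(−27, 27)·P⁻¹ = [[81, −135], [−27, 54]] · [[−2, −5], [1, 3]] = [[−297, −810], [108, 297]].

[[−297, −810], [108, 297]]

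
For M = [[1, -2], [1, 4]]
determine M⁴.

M² = [[-1, -10], [5, 14]]
M³ = [[-11, -38], [19, 46]]
M⁴ = [[-49, -130], [65, 146]]

[[-49, -130], [65, 146]]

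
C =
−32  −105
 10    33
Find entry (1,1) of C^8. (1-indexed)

−37574

tr C = 1 and det C = −6, so the characteristic polynomial is λ² − (1)λ + (−6) with roots −2 and 3.
Eigenvectors give P = [[7, −3], [−2, 1]] with P⁻¹ = [[1, 3], [2, 7]], and C = P·diag(−2, 3)·P⁻¹.
Then C^8 = P·diag(256, 6561)·P⁻¹ = [[1792, −19683], [−512, 6561]] · [[1, 3], [2, 7]] = [[−37574, −132405], [12610, 44391]].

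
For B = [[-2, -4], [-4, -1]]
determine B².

[[20, 12], [12, 17]]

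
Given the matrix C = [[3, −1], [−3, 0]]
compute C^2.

[[12, −3], [−9, 3]]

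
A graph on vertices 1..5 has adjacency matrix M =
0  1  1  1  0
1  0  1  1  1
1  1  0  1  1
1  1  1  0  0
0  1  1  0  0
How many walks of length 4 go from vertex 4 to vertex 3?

The number of length-4 walks from vertex 4 to vertex 3 is entry (4,3) of M⁴, where M is the adjacency matrix.
M² = [[3, 2, 2, 2, 2], [2, 4, 3, 2, 1], [2, 3, 4, 2, 1], [2, 2, 2, 3, 2], [2, 1, 1, 2, 2]]
M³ = [[6, 9, 9, 7, 4], [9, 8, 9, 9, 7], [9, 9, 8, 9, 7], [7, 9, 9, 6, 4], [4, 7, 7, 4, 2]]
M⁴ = [[25, 26, 26, 24, 18], [26, 34, 33, 26, 17], [26, 33, 34, 26, 17], [24, 26, 26, 25, 18], [18, 17, 17, 18, 14]]

26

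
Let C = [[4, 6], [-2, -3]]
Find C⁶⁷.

C² = C (a projection; rank 1, trace 1), so C⁶⁷ = C.

[[4, 6], [-2, -3]]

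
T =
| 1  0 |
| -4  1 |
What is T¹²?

T = I + N where N = [[0, 0], [-4, 0]] is strictly lower-triangular, so N² = 0.
(I + N)¹² = I + 12·N = [[1, 0], [-48, 1]].

[[1, 0], [-48, 1]]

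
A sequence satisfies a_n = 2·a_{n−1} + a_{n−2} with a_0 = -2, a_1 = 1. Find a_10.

408

With companion matrix A = [[2, 1], [1, 0]], [a_n, a_{n−1}]ᵀ = A·[a_{n−1}, a_{n−2}]ᵀ, so [a_10, a_9]ᵀ = A^9·[a_1, a_0]ᵀ.
A^9 = [[2378, 985], [985, 408]], giving [a_10, a_9]ᵀ = [[408], [169]].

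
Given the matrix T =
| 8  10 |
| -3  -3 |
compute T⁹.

[[115538, 191710], [-57513, -95343]]

tr T = 5 and det T = 6, so the characteristic polynomial is λ² − (5)λ + (6) with roots 2 and 3.
Eigenvectors give P = [[-5, -2], [3, 1]] with P⁻¹ = [[1, 2], [-3, -5]], and T = P·diag(2, 3)·P⁻¹.
Then T⁹ = P·diag(512, 19683)·P⁻¹ = [[-2560, -39366], [1536, 19683]] · [[1, 2], [-3, -5]] = [[115538, 191710], [-57513, -95343]].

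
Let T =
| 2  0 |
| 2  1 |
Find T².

[[4, 0], [6, 1]]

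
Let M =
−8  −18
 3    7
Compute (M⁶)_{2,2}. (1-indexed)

tr M = −1 and det M = −2, so the characteristic polynomial is λ² − (−1)λ + (−2) with roots 1 and −2.
Eigenvectors give P = [[−2, 3], [1, −1]] with P⁻¹ = [[1, 3], [1, 2]], and M = P·diag(1, −2)·P⁻¹.
Then M⁶ = P·diag(1, 64)·P⁻¹ = [[−2, 192], [1, −64]] · [[1, 3], [1, 2]] = [[190, 378], [−63, −125]].

−125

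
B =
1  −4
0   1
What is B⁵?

[[1, −20], [0, 1]]

B = I + N where N = [[0, −4], [0, 0]] is strictly upper-triangular, so N² = 0.
(I + N)⁵ = I + 5·N = [[1, −20], [0, 1]].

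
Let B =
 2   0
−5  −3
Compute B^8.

tr B = −1 and det B = −6, so the characteristic polynomial is λ² − (−1)λ + (−6) with roots −3 and 2.
Eigenvectors give P = [[0, −1], [1, 1]] with P⁻¹ = [[1, 1], [−1, 0]], and B = P·diag(−3, 2)·P⁻¹.
Then B^8 = P·diag(6561, 256)·P⁻¹ = [[0, −256], [6561, 256]] · [[1, 1], [−1, 0]] = [[256, 0], [6305, 6561]].

[[256, 0], [6305, 6561]]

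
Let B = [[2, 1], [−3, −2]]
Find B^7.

[[2, 1], [−3, −2]]

B² = I (check: tr B = 0 and det B = −1), so B^7 = B since 7 is odd.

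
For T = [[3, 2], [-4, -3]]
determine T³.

T² = I (check: tr T = 0 and det T = -1), so T³ = T since 3 is odd.

[[3, 2], [-4, -3]]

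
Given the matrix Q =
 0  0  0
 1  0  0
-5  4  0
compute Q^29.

Q is strictly triangular, hence nilpotent: Q^3 = 0, so Q^29 = 0.

[[0, 0, 0], [0, 0, 0], [0, 0, 0]]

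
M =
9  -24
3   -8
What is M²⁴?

[[9, -24], [3, -8]]

M² = M (a projection; rank 1, trace 1), so M²⁴ = M.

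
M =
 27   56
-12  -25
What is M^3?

[[195, 392], [-84, -169]]

tr M = 2 and det M = -3, so the characteristic polynomial is λ² − (2)λ + (-3) with roots -1 and 3.
Eigenvectors give P = [[2, -7], [-1, 3]] with P⁻¹ = [[-3, -7], [-1, -2]], and M = P·diag(-1, 3)·P⁻¹.
Then M^3 = P·diag(-1, 27)·P⁻¹ = [[-2, -189], [1, 81]] · [[-3, -7], [-1, -2]] = [[195, 392], [-84, -169]].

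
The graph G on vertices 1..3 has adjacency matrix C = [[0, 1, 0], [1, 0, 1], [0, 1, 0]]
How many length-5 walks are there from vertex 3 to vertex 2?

The number of length-5 walks from vertex 3 to vertex 2 is entry (3,2) of C⁵, where C is the adjacency matrix.
C² = [[1, 0, 1], [0, 2, 0], [1, 0, 1]]
C³ = [[0, 2, 0], [2, 0, 2], [0, 2, 0]]
C⁴ = [[2, 0, 2], [0, 4, 0], [2, 0, 2]]
C⁵ = [[0, 4, 0], [4, 0, 4], [0, 4, 0]]

4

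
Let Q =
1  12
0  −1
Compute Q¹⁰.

[[1, 0], [0, 1]]

Q² = I (check: tr Q = 0 and det Q = −1), so Q¹⁰ = I since 10 is even.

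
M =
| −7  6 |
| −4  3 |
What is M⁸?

[[19681, −19680], [13120, −13119]]

tr M = −4 and det M = 3, so the characteristic polynomial is λ² − (−4)λ + (3) with roots −3 and −1.
Eigenvectors give P = [[3, 1], [2, 1]] with P⁻¹ = [[1, −1], [−2, 3]], and M = P·diag(−3, −1)·P⁻¹.
Then M⁸ = P·diag(6561, 1)·P⁻¹ = [[19683, 1], [13122, 1]] · [[1, −1], [−2, 3]] = [[19681, −19680], [13120, −13119]].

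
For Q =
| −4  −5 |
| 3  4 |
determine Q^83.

Q² = I (check: tr Q = 0 and det Q = −1), so Q^83 = Q since 83 is odd.

[[−4, −5], [3, 4]]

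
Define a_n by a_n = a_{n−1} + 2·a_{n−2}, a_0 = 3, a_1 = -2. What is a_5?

With companion matrix M = [[1, 2], [1, 0]], [a_n, a_{n−1}]ᵀ = M·[a_{n−1}, a_{n−2}]ᵀ, so [a_5, a_4]ᵀ = M⁴·[a_1, a_0]ᵀ.
M⁴ = [[11, 10], [5, 6]], giving [a_5, a_4]ᵀ = [[8], [8]].

8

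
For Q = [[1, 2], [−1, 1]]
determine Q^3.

Q^2 = [[−1, 4], [−2, −1]]
Q^3 = [[−5, 2], [−1, −5]]

[[−5, 2], [−1, −5]]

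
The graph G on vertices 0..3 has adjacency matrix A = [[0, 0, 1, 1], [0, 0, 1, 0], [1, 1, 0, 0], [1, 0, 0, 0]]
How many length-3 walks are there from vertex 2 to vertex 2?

0

The number of length-3 walks from vertex 2 to vertex 2 is entry (2,2) of A^3, where A is the adjacency matrix.
A^2 = [[2, 1, 0, 0], [1, 1, 0, 0], [0, 0, 2, 1], [0, 0, 1, 1]]
A^3 = [[0, 0, 3, 2], [0, 0, 2, 1], [3, 2, 0, 0], [2, 1, 0, 0]]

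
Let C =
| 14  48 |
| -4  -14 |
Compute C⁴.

[[16, 0], [0, 16]]

tr C = 0 and det C = -4, so the characteristic polynomial is λ² − (0)λ + (-4) with roots -2 and 2.
Eigenvectors give P = [[-3, 4], [1, -1]] with P⁻¹ = [[1, 4], [1, 3]], and C = P·diag(-2, 2)·P⁻¹.
Then C⁴ = P·diag(16, 16)·P⁻¹ = [[-48, 64], [16, -16]] · [[1, 4], [1, 3]] = [[16, 0], [0, 16]].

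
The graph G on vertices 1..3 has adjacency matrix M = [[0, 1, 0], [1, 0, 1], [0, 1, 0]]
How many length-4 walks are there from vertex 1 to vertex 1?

2

The number of length-4 walks from vertex 1 to vertex 1 is entry (1,1) of M⁴, where M is the adjacency matrix.
M² = [[1, 0, 1], [0, 2, 0], [1, 0, 1]]
M³ = [[0, 2, 0], [2, 0, 2], [0, 2, 0]]
M⁴ = [[2, 0, 2], [0, 4, 0], [2, 0, 2]]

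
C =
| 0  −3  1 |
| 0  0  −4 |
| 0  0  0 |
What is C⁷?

C is strictly triangular, hence nilpotent: C³ = 0, so C⁷ = 0.

[[0, 0, 0], [0, 0, 0], [0, 0, 0]]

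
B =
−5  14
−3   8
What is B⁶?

tr B = 3 and det B = 2, so the characteristic polynomial is λ² − (3)λ + (2) with roots 1 and 2.
Eigenvectors give P = [[7, 2], [3, 1]] with P⁻¹ = [[1, −2], [−3, 7]], and B = P·diag(1, 2)·P⁻¹.
Then B⁶ = P·diag(1, 64)·P⁻¹ = [[7, 128], [3, 64]] · [[1, −2], [−3, 7]] = [[−377, 882], [−189, 442]].

[[−377, 882], [−189, 442]]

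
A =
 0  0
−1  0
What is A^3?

A is strictly triangular, hence nilpotent: A^2 = 0, so A^3 = 0.

[[0, 0], [0, 0]]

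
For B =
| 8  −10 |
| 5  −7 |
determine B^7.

tr B = 1 and det B = −6, so the characteristic polynomial is λ² − (1)λ + (−6) with roots −2 and 3.
Eigenvectors give P = [[−1, 2], [−1, 1]] with P⁻¹ = [[1, −2], [1, −1]], and B = P·diag(−2, 3)·P⁻¹.
Then B^7 = P·diag(−128, 2187)·P⁻¹ = [[128, 4374], [128, 2187]] · [[1, −2], [1, −1]] = [[4502, −4630], [2315, −2443]].

[[4502, −4630], [2315, −2443]]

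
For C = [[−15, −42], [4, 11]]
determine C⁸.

[[45921, 137760], [−13120, −39359]]

tr C = −4 and det C = 3, so the characteristic polynomial is λ² − (−4)λ + (3) with roots −3 and −1.
Eigenvectors give P = [[7, −3], [−2, 1]] with P⁻¹ = [[1, 3], [2, 7]], and C = P·diag(−3, −1)·P⁻¹.
Then C⁸ = P·diag(6561, 1)·P⁻¹ = [[45927, −3], [−13122, 1]] · [[1, 3], [2, 7]] = [[45921, 137760], [−13120, −39359]].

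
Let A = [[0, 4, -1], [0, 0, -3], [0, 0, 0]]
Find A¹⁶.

A is strictly triangular, hence nilpotent: A³ = 0, so A¹⁶ = 0.

[[0, 0, 0], [0, 0, 0], [0, 0, 0]]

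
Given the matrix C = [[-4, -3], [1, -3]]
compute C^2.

[[13, 21], [-7, 6]]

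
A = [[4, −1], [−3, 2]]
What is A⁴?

A² = [[19, −6], [−18, 7]]
A³ = [[94, −31], [−93, 32]]
A⁴ = [[469, −156], [−468, 157]]

[[469, −156], [−468, 157]]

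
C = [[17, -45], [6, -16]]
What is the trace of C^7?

127

tr C = 1 and det C = -2, so the characteristic polynomial is λ² − (1)λ + (-2) with roots 2 and -1.
Eigenvectors give P = [[3, 5], [1, 2]] with P⁻¹ = [[2, -5], [-1, 3]], and C = P·diag(2, -1)·P⁻¹.
Then C^7 = P·diag(128, -1)·P⁻¹ = [[384, -5], [128, -2]] · [[2, -5], [-1, 3]] = [[773, -1935], [258, -646]].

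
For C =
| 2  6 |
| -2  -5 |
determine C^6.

tr C = -3 and det C = 2, so the characteristic polynomial is λ² − (-3)λ + (2) with roots -1 and -2.
Eigenvectors give P = [[2, 3], [-1, -2]] with P⁻¹ = [[2, 3], [-1, -2]], and C = P·diag(-1, -2)·P⁻¹.
Then C^6 = P·diag(1, 64)·P⁻¹ = [[2, 192], [-1, -128]] · [[2, 3], [-1, -2]] = [[-188, -378], [126, 253]].

[[-188, -378], [126, 253]]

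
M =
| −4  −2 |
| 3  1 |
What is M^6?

[[190, 126], [−189, −125]]

tr M = −3 and det M = 2, so the characteristic polynomial is λ² − (−3)λ + (2) with roots −2 and −1.
Eigenvectors give P = [[−1, −2], [1, 3]] with P⁻¹ = [[−3, −2], [1, 1]], and M = P·diag(−2, −1)·P⁻¹.
Then M^6 = P·diag(64, 1)·P⁻¹ = [[−64, −2], [64, 3]] · [[−3, −2], [1, 1]] = [[190, 126], [−189, −125]].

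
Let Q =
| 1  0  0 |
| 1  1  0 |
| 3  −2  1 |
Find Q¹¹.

Q = I + N where N = [[0, 0, 0], [1, 0, 0], [3, −2, 0]] is strictly lower-triangular, so N³ = 0.
(I + N)¹¹ = I + 11·N + 55·N² = [[1, 0, 0], [11, 1, 0], [−77, −22, 1]].

[[1, 0, 0], [11, 1, 0], [−77, −22, 1]]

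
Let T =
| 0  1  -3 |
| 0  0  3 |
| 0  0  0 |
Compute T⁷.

[[0, 0, 0], [0, 0, 0], [0, 0, 0]]

T is strictly triangular, hence nilpotent: T³ = 0, so T⁷ = 0.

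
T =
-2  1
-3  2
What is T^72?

[[1, 0], [0, 1]]

T² = I (check: tr T = 0 and det T = -1), so T^72 = I since 72 is even.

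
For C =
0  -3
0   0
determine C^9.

C is strictly triangular, hence nilpotent: C^2 = 0, so C^9 = 0.

[[0, 0], [0, 0]]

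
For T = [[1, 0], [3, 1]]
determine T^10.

[[1, 0], [30, 1]]

T = I + N where N = [[0, 0], [3, 0]] is strictly lower-triangular, so N^2 = 0.
(I + N)^10 = I + 10·N = [[1, 0], [30, 1]].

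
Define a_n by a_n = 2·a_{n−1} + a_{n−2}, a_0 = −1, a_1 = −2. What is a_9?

With companion matrix A = [[2, 1], [1, 0]], [a_n, a_{n−1}]ᵀ = A·[a_{n−1}, a_{n−2}]ᵀ, so [a_9, a_8]ᵀ = A^8·[a_1, a_0]ᵀ.
A^8 = [[985, 408], [408, 169]], giving [a_9, a_8]ᵀ = [[−2378], [−985]].

−2378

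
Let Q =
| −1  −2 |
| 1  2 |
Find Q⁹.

[[−1, −2], [1, 2]]

Q² = Q (a projection; rank 1, trace 1), so Q⁹ = Q.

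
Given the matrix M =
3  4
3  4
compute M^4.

[[1029, 1372], [1029, 1372]]

M^2 = [[21, 28], [21, 28]]
M^3 = [[147, 196], [147, 196]]
M^4 = [[1029, 1372], [1029, 1372]]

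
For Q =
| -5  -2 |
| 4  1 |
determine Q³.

tr Q = -4 and det Q = 3, so the characteristic polynomial is λ² − (-4)λ + (3) with roots -1 and -3.
Eigenvectors give P = [[-1, -1], [2, 1]] with P⁻¹ = [[1, 1], [-2, -1]], and Q = P·diag(-1, -3)·P⁻¹.
Then Q³ = P·diag(-1, -27)·P⁻¹ = [[1, 27], [-2, -27]] · [[1, 1], [-2, -1]] = [[-53, -26], [52, 25]].

[[-53, -26], [52, 25]]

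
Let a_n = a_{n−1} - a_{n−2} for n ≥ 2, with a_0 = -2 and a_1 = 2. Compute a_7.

With companion matrix A = [[1, -1], [1, 0]], [a_n, a_{n−1}]ᵀ = A·[a_{n−1}, a_{n−2}]ᵀ, so [a_7, a_6]ᵀ = A⁶·[a_1, a_0]ᵀ.
A⁶ = [[1, 0], [0, 1]], giving [a_7, a_6]ᵀ = [[2], [-2]].

2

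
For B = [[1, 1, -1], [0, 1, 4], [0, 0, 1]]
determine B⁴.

B = I + N where N = [[0, 1, -1], [0, 0, 4], [0, 0, 0]] is strictly upper-triangular, so N³ = 0.
(I + N)⁴ = I + 4·N + 6·N² = [[1, 4, 20], [0, 1, 16], [0, 0, 1]].

[[1, 4, 20], [0, 1, 16], [0, 0, 1]]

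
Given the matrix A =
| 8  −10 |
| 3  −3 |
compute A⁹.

tr A = 5 and det A = 6, so the characteristic polynomial is λ² − (5)λ + (6) with roots 2 and 3.
Eigenvectors give P = [[−5, 2], [−3, 1]] with P⁻¹ = [[1, −2], [3, −5]], and A = P·diag(2, 3)·P⁻¹.
Then A⁹ = P·diag(512, 19683)·P⁻¹ = [[−2560, 39366], [−1536, 19683]] · [[1, −2], [3, −5]] = [[115538, −191710], [57513, −95343]].

[[115538, −191710], [57513, −95343]]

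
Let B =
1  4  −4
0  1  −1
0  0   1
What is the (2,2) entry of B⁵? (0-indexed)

B = I + N where N = [[0, 4, −4], [0, 0, −1], [0, 0, 0]] is strictly upper-triangular, so N³ = 0.
(I + N)⁵ = I + 5·N + 10·N² = [[1, 20, −60], [0, 1, −5], [0, 0, 1]].

1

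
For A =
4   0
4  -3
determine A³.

[[64, 0], [52, -27]]

A² = [[16, 0], [4, 9]]
A³ = [[64, 0], [52, -27]]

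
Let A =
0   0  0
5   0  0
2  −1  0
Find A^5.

[[0, 0, 0], [0, 0, 0], [0, 0, 0]]

A is strictly triangular, hence nilpotent: A^3 = 0, so A^5 = 0.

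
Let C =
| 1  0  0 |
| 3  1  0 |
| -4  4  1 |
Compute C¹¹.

C = I + N where N = [[0, 0, 0], [3, 0, 0], [-4, 4, 0]] is strictly lower-triangular, so N³ = 0.
(I + N)¹¹ = I + 11·N + 55·N² = [[1, 0, 0], [33, 1, 0], [616, 44, 1]].

[[1, 0, 0], [33, 1, 0], [616, 44, 1]]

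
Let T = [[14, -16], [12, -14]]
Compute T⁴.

[[16, 0], [0, 16]]

tr T = 0 and det T = -4, so the characteristic polynomial is λ² − (0)λ + (-4) with roots -2 and 2.
Eigenvectors give P = [[-1, 4], [-1, 3]] with P⁻¹ = [[3, -4], [1, -1]], and T = P·diag(-2, 2)·P⁻¹.
Then T⁴ = P·diag(16, 16)·P⁻¹ = [[-16, 64], [-16, 48]] · [[3, -4], [1, -1]] = [[16, 0], [0, 16]].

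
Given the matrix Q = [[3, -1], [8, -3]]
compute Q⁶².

[[1, 0], [0, 1]]

Q² = I (check: tr Q = 0 and det Q = -1), so Q⁶² = I since 62 is even.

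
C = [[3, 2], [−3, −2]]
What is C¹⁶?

C² = C (a projection; rank 1, trace 1), so C¹⁶ = C.

[[3, 2], [−3, −2]]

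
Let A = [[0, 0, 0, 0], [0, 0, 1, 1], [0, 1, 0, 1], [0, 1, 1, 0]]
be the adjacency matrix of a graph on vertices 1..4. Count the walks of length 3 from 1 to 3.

0

The number of length-3 walks from vertex 1 to vertex 3 is entry (1,3) of A^3, where A is the adjacency matrix.
A^2 = [[0, 0, 0, 0], [0, 2, 1, 1], [0, 1, 2, 1], [0, 1, 1, 2]]
A^3 = [[0, 0, 0, 0], [0, 2, 3, 3], [0, 3, 2, 3], [0, 3, 3, 2]]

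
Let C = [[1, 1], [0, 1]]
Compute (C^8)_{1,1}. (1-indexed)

1

C = I + N where N = [[0, 1], [0, 0]] is strictly upper-triangular, so N^2 = 0.
(I + N)^8 = I + 8·N = [[1, 8], [0, 1]].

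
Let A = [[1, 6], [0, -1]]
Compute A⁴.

A² = I (check: tr A = 0 and det A = -1), so A⁴ = I since 4 is even.

[[1, 0], [0, 1]]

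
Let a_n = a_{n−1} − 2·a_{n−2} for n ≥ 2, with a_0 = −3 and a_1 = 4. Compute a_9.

−86

With companion matrix M = [[1, −2], [1, 0]], [a_n, a_{n−1}]ᵀ = M·[a_{n−1}, a_{n−2}]ᵀ, so [a_9, a_8]ᵀ = M^8·[a_1, a_0]ᵀ.
M^8 = [[−17, 6], [−3, −14]], giving [a_9, a_8]ᵀ = [[−86], [30]].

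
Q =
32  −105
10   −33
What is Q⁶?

tr Q = −1 and det Q = −6, so the characteristic polynomial is λ² − (−1)λ + (−6) with roots −3 and 2.
Eigenvectors give P = [[3, 7], [1, 2]] with P⁻¹ = [[−2, 7], [1, −3]], and Q = P·diag(−3, 2)·P⁻¹.
Then Q⁶ = P·diag(729, 64)·P⁻¹ = [[2187, 448], [729, 128]] · [[−2, 7], [1, −3]] = [[−3926, 13965], [−1330, 4719]].

[[−3926, 13965], [−1330, 4719]]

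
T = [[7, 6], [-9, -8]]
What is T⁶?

tr T = -1 and det T = -2, so the characteristic polynomial is λ² − (-1)λ + (-2) with roots 1 and -2.
Eigenvectors give P = [[-1, -2], [1, 3]] with P⁻¹ = [[-3, -2], [1, 1]], and T = P·diag(1, -2)·P⁻¹.
Then T⁶ = P·diag(1, 64)·P⁻¹ = [[-1, -128], [1, 192]] · [[-3, -2], [1, 1]] = [[-125, -126], [189, 190]].

[[-125, -126], [189, 190]]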